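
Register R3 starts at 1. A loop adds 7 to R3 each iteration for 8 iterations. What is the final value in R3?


Starting value: R3 = 1
  Iter 1: R3 = 1 + 7 = 8
  Iter 2: R3 = 8 + 7 = 15
  Iter 3: R3 = 15 + 7 = 22
  Iter 4: R3 = 22 + 7 = 29
  Iter 5: R3 = 29 + 7 = 36
  Iter 6: R3 = 36 + 7 = 43
  Iter 7: R3 = 43 + 7 = 50
  Iter 8: R3 = 50 + 7 = 57
Final: R3 = 57

57


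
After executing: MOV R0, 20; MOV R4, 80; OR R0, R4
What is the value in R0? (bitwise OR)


Register state trace:
  MOV R0, 20  → R0 = 20 (0b00010100)
  MOV R4, 80  → R4 = 80 (0b01010000)
  OR R0, R4   → R0 = 20 OR 80 = 84 (0b01010100)
Final: R0 = 84

84


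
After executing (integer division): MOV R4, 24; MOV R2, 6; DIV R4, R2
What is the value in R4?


Register state trace:
  MOV R4, 24  → R4 = 24
  MOV R2, 6  → R2 = 6
  DIV R4, R2  → R4 = 24 // 6 = 4
Final: R4 = 4

4


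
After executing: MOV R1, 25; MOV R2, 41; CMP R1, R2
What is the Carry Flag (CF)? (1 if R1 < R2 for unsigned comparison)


Register state trace:
  MOV R1, 25  → R1 = 25
  MOV R2, 41  → R2 = 41
  CMP R1, R2  → unsigned 25 - 41: borrow occurs
  25 < 41, so CF = 1
CF = 1

1


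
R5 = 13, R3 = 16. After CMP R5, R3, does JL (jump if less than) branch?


Trace:
  R5 = 13, R3 = 16
  CMP R5, R3  → compares 13 vs 16
  JL checks: is 13 less than 16?
  13 < 16, so condition is true
Branch taken: Yes

Yes


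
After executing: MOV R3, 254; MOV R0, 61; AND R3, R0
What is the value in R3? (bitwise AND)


Register state trace:
  MOV R3, 254  → R3 = 254 (0b11111110)
  MOV R0, 61  → R0 = 61 (0b00111101)
  AND R3, R0  → R3 = 254 AND 61 = 60 (0b00111100)
Final: R3 = 60

60


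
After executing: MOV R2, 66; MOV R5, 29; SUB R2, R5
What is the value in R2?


Register state trace:
  MOV R2, 66  → R2 = 66
  MOV R5, 29  → R5 = 29
  SUB R2, R5  → R2 = 66 - 29 = 37
Final: R2 = 37

37


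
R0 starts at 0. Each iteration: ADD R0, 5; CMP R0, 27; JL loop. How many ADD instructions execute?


Loop trace (R0 starts at 0, target 27, step 5):
  ADD #1: R0 = 0 + 5 = 5  → 5 < 27, loop
  ADD #2: R0 = 5 + 5 = 10  → 10 < 27, loop
  ADD #3: R0 = 10 + 5 = 15  → 15 < 27, loop
  ADD #4: R0 = 15 + 5 = 20  → 20 < 27, loop
  ADD #5: R0 = 20 + 5 = 25  → 25 < 27, loop
  ADD #6: R0 = 25 + 5 = 30  → 30 >= 27, exit
Total ADD instructions: 6

6


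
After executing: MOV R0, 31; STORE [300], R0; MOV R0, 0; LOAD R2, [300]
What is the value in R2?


Register and memory trace:
  MOV R0, 31  → R0 = 31
  STORE [300], R0  → mem[300] = 31
  MOV R0, 0  → R0 = 0
  LOAD R2, [300]  → R2 = mem[300] = 31
Final: R2 = 31

31


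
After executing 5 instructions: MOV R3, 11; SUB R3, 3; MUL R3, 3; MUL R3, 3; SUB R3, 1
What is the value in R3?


Register state trace:
  MOV R3, 11  → R3 = 11
  SUB R3, 3  → R3 = 11 - 3 = 8
  MUL R3, 3  → R3 = 8 * 3 = 24
  MUL R3, 3  → R3 = 24 * 3 = 72
  SUB R3, 1  → R3 = 72 - 1 = 71
Final: R3 = 71

71


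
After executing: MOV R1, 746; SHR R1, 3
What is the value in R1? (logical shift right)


Register state trace:
  MOV R1, 746  → R1 = 746
  SHR R1, 3  → R1 = 746 >> 3 = 746 // 2^3 = 93
Final: R1 = 93

93


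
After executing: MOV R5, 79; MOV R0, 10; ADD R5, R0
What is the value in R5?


Register state trace:
  MOV R5, 79  → R5 = 79
  MOV R0, 10  → R0 = 10
  ADD R5, R0  → R5 = 79 + 10 = 89
Final: R5 = 89

89


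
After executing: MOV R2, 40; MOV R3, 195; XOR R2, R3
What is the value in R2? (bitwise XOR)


Register state trace:
  MOV R2, 40  → R2 = 40 (0b00101000)
  MOV R3, 195  → R3 = 195 (0b11000011)
  XOR R2, R3  → R2 = 40 XOR 195 = 235 (0b11101011)
Final: R2 = 235

235


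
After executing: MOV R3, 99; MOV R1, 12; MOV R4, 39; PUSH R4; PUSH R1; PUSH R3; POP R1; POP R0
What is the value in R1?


Stack trace (top is rightmost):
  MOV R3, 99  → R3 = 99
  MOV R1, 12  → R1 = 12
  MOV R4, 39  → R4 = 39
  PUSH R4  → stack: [39]
  PUSH R1  → stack: [39, 12]
  PUSH R3  → stack: [39, 12, 99]
  POP R1  → R1 = 99, stack: [39, 12]
  POP R0  → R0 = 12, stack: [39]
Final: R1 = 99

99


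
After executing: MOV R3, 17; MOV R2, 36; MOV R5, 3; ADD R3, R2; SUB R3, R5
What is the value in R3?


Register state trace:
  MOV R3, 17  → R3 = 17
  MOV R2, 36  → R2 = 36
  MOV R5, 3  → R5 = 3
  ADD R3, R2  → R3 = 17 + 36 = 53
  SUB R3, R5  → R3 = 53 - 3 = 50
Final: R3 = 50

50


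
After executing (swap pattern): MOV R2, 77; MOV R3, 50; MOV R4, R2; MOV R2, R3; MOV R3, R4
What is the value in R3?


Register state trace (swap pattern):
  MOV R2, 77  → R2 = 77
  MOV R3, 50  → R3 = 50
  MOV R4, R2  → R4 = 77  (save R2)
  MOV R2, R3  → R2 = 50  (R2 gets R3's value)
  MOV R3, R4  → R3 = 77  (R3 gets saved value)
Final: R3 = 77

77


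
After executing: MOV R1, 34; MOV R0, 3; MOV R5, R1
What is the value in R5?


Register state trace:
  MOV R1, 34  → R1 = 34
  MOV R0, 3  → R0 = 3
  MOV R5, R1  → R5 = 34
Final: R5 = 34

34


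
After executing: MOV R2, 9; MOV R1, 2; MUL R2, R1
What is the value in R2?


Register state trace:
  MOV R2, 9  → R2 = 9
  MOV R1, 2  → R1 = 2
  MUL R2, R1  → R2 = 9 * 2 = 18
Final: R2 = 18

18


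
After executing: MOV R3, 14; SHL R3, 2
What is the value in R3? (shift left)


Register state trace:
  MOV R3, 14  → R3 = 14
  SHL R3, 2  → R3 = 14 << 2 = 14 * 2^2 = 56
Final: R3 = 56

56


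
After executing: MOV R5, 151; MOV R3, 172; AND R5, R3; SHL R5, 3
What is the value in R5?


Register state trace:
  MOV R5, 151  → R5 = 151 (0b10010111)
  MOV R3, 172  → R3 = 172 (0b10101100)
  AND R5, R3  → R5 = 151 AND 172 = 132 (0b10000100)
  SHL R5, 3  → R5 = 132 << 3 = 1056
Final: R5 = 1056

1056


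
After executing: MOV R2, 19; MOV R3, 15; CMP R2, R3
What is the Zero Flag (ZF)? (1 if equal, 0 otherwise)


Register state trace:
  MOV R2, 19  → R2 = 19
  MOV R3, 15  → R3 = 15
  CMP R2, R3  → computes 19 - 15 = 4
  Result is nonzero, so values are not equal
ZF = 0

0


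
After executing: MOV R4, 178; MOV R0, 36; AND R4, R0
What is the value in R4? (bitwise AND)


Register state trace:
  MOV R4, 178  → R4 = 178 (0b10110010)
  MOV R0, 36  → R0 = 36 (0b00100100)
  AND R4, R0  → R4 = 178 AND 36 = 32 (0b00100000)
Final: R4 = 32

32


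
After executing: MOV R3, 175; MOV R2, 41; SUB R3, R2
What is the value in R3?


Register state trace:
  MOV R3, 175  → R3 = 175
  MOV R2, 41  → R2 = 41
  SUB R3, R2  → R3 = 175 - 41 = 134
Final: R3 = 134

134


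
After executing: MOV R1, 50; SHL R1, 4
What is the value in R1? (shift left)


Register state trace:
  MOV R1, 50  → R1 = 50
  SHL R1, 4  → R1 = 50 << 4 = 50 * 2^4 = 800
Final: R1 = 800

800


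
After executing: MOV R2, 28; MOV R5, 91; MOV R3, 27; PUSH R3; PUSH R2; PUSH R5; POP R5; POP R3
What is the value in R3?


Stack trace (top is rightmost):
  MOV R2, 28  → R2 = 28
  MOV R5, 91  → R5 = 91
  MOV R3, 27  → R3 = 27
  PUSH R3  → stack: [27]
  PUSH R2  → stack: [27, 28]
  PUSH R5  → stack: [27, 28, 91]
  POP R5  → R5 = 91, stack: [27, 28]
  POP R3  → R3 = 28, stack: [27]
Final: R3 = 28

28


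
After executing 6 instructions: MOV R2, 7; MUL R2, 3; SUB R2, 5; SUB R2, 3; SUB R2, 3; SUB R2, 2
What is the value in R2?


Register state trace:
  MOV R2, 7  → R2 = 7
  MUL R2, 3  → R2 = 7 * 3 = 21
  SUB R2, 5  → R2 = 21 - 5 = 16
  SUB R2, 3  → R2 = 16 - 3 = 13
  SUB R2, 3  → R2 = 13 - 3 = 10
  SUB R2, 2  → R2 = 10 - 2 = 8
Final: R2 = 8

8


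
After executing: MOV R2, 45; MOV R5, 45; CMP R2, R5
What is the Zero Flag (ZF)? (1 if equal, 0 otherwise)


Register state trace:
  MOV R2, 45  → R2 = 45
  MOV R5, 45  → R5 = 45
  CMP R2, R5  → computes 45 - 45 = 0
  Result is zero, so values are equal
ZF = 1

1


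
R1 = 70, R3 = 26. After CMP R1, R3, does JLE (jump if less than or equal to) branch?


Trace:
  R1 = 70, R3 = 26
  CMP R1, R3  → compares 70 vs 26
  JLE checks: is 70 less than or equal to 26?
  70 > 26, so condition is false
Branch taken: No

No


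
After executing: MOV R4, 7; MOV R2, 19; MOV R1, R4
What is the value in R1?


Register state trace:
  MOV R4, 7  → R4 = 7
  MOV R2, 19  → R2 = 19
  MOV R1, R4  → R1 = 7
Final: R1 = 7

7


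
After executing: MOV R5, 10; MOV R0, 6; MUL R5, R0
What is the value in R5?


Register state trace:
  MOV R5, 10  → R5 = 10
  MOV R0, 6  → R0 = 6
  MUL R5, R0  → R5 = 10 * 6 = 60
Final: R5 = 60

60


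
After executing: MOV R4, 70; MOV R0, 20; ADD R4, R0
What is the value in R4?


Register state trace:
  MOV R4, 70  → R4 = 70
  MOV R0, 20  → R0 = 20
  ADD R4, R0  → R4 = 70 + 20 = 90
Final: R4 = 90

90


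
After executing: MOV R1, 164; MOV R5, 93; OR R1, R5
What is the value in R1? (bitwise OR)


Register state trace:
  MOV R1, 164  → R1 = 164 (0b10100100)
  MOV R5, 93  → R5 = 93 (0b01011101)
  OR R1, R5   → R1 = 164 OR 93 = 253 (0b11111101)
Final: R1 = 253

253


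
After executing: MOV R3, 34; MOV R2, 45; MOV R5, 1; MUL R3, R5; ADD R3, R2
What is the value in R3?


Register state trace:
  MOV R3, 34  → R3 = 34
  MOV R2, 45  → R2 = 45
  MOV R5, 1  → R5 = 1
  MUL R3, R5  → R3 = 34 * 1 = 34
  ADD R3, R2  → R3 = 34 + 45 = 79
Final: R3 = 79

79


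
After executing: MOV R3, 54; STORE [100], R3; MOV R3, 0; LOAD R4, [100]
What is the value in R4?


Register and memory trace:
  MOV R3, 54  → R3 = 54
  STORE [100], R3  → mem[100] = 54
  MOV R3, 0  → R3 = 0
  LOAD R4, [100]  → R4 = mem[100] = 54
Final: R4 = 54

54


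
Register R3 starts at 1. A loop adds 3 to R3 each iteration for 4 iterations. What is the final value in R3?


Starting value: R3 = 1
  Iter 1: R3 = 1 + 3 = 4
  Iter 2: R3 = 4 + 3 = 7
  Iter 3: R3 = 7 + 3 = 10
  Iter 4: R3 = 10 + 3 = 13
Final: R3 = 13

13


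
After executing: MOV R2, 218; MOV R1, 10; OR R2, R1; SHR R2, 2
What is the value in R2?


Register state trace:
  MOV R2, 218  → R2 = 218 (0b11011010)
  MOV R1, 10  → R1 = 10 (0b00001010)
  OR R2, R1  → R2 = 218 OR 10 = 218 (0b11011010)
  SHR R2, 2  → R2 = 218 >> 2 = 54
Final: R2 = 54

54


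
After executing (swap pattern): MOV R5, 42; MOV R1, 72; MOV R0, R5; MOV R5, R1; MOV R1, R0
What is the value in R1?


Register state trace (swap pattern):
  MOV R5, 42  → R5 = 42
  MOV R1, 72  → R1 = 72
  MOV R0, R5  → R0 = 42  (save R5)
  MOV R5, R1  → R5 = 72  (R5 gets R1's value)
  MOV R1, R0  → R1 = 42  (R1 gets saved value)
Final: R1 = 42

42


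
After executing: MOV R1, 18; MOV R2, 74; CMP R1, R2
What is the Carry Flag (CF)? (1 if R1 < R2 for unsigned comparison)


Register state trace:
  MOV R1, 18  → R1 = 18
  MOV R2, 74  → R2 = 74
  CMP R1, R2  → unsigned 18 - 74: borrow occurs
  18 < 74, so CF = 1
CF = 1

1


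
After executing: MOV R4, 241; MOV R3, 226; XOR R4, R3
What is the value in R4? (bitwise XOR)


Register state trace:
  MOV R4, 241  → R4 = 241 (0b11110001)
  MOV R3, 226  → R3 = 226 (0b11100010)
  XOR R4, R3  → R4 = 241 XOR 226 = 19 (0b00010011)
Final: R4 = 19

19


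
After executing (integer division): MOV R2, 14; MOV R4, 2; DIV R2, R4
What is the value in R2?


Register state trace:
  MOV R2, 14  → R2 = 14
  MOV R4, 2  → R4 = 2
  DIV R2, R4  → R2 = 14 // 2 = 7
Final: R2 = 7

7


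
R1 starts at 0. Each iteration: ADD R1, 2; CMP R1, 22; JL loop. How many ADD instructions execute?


Loop trace (R1 starts at 0, target 22, step 2):
  ADD #1: R1 = 0 + 2 = 2  → 2 < 22, loop
  ADD #2: R1 = 2 + 2 = 4  → 4 < 22, loop
  ADD #3: R1 = 4 + 2 = 6  → 6 < 22, loop
  ADD #4: R1 = 6 + 2 = 8  → 8 < 22, loop
  ADD #5: R1 = 8 + 2 = 10  → 10 < 22, loop
  ADD #6: R1 = 10 + 2 = 12  → 12 < 22, loop
  ADD #7: R1 = 12 + 2 = 14  → 14 < 22, loop
  ADD #8: R1 = 14 + 2 = 16  → 16 < 22, loop
  ADD #9: R1 = 16 + 2 = 18  → 18 < 22, loop
  ADD #10: R1 = 18 + 2 = 20  → 20 < 22, loop
  ADD #11: R1 = 20 + 2 = 22  → 22 >= 22, exit
Total ADD instructions: 11

11


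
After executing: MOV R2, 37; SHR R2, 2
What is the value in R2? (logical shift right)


Register state trace:
  MOV R2, 37  → R2 = 37
  SHR R2, 2  → R2 = 37 >> 2 = 37 // 2^2 = 9
Final: R2 = 9

9


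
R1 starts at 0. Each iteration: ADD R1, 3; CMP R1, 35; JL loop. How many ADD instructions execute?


Loop trace (R1 starts at 0, target 35, step 3):
  ADD #1: R1 = 0 + 3 = 3  → 3 < 35, loop
  ADD #2: R1 = 3 + 3 = 6  → 6 < 35, loop
  ADD #3: R1 = 6 + 3 = 9  → 9 < 35, loop
  ADD #4: R1 = 9 + 3 = 12  → 12 < 35, loop
  ADD #5: R1 = 12 + 3 = 15  → 15 < 35, loop
  ADD #6: R1 = 15 + 3 = 18  → 18 < 35, loop
  ADD #7: R1 = 18 + 3 = 21  → 21 < 35, loop
  ADD #8: R1 = 21 + 3 = 24  → 24 < 35, loop
  ADD #9: R1 = 24 + 3 = 27  → 27 < 35, loop
  ADD #10: R1 = 27 + 3 = 30  → 30 < 35, loop
  ADD #11: R1 = 30 + 3 = 33  → 33 < 35, loop
  ADD #12: R1 = 33 + 3 = 36  → 36 >= 35, exit
Total ADD instructions: 12

12


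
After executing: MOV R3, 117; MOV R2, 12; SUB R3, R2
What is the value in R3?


Register state trace:
  MOV R3, 117  → R3 = 117
  MOV R2, 12  → R2 = 12
  SUB R3, R2  → R3 = 117 - 12 = 105
Final: R3 = 105

105


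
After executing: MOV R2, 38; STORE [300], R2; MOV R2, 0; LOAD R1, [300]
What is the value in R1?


Register and memory trace:
  MOV R2, 38  → R2 = 38
  STORE [300], R2  → mem[300] = 38
  MOV R2, 0  → R2 = 0
  LOAD R1, [300]  → R1 = mem[300] = 38
Final: R1 = 38

38


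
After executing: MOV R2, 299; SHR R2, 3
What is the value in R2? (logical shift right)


Register state trace:
  MOV R2, 299  → R2 = 299
  SHR R2, 3  → R2 = 299 >> 3 = 299 // 2^3 = 37
Final: R2 = 37

37


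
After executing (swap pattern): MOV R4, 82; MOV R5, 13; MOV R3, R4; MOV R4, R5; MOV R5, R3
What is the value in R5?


Register state trace (swap pattern):
  MOV R4, 82  → R4 = 82
  MOV R5, 13  → R5 = 13
  MOV R3, R4  → R3 = 82  (save R4)
  MOV R4, R5  → R4 = 13  (R4 gets R5's value)
  MOV R5, R3  → R5 = 82  (R5 gets saved value)
Final: R5 = 82

82


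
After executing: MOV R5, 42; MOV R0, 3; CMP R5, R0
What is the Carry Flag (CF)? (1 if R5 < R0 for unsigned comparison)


Register state trace:
  MOV R5, 42  → R5 = 42
  MOV R0, 3  → R0 = 3
  CMP R5, R0  → unsigned 42 - 3: no borrow
  42 >= 3, so CF = 0
CF = 0

0


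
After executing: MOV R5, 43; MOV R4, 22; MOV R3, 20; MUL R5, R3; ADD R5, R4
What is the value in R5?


Register state trace:
  MOV R5, 43  → R5 = 43
  MOV R4, 22  → R4 = 22
  MOV R3, 20  → R3 = 20
  MUL R5, R3  → R5 = 43 * 20 = 860
  ADD R5, R4  → R5 = 860 + 22 = 882
Final: R5 = 882

882


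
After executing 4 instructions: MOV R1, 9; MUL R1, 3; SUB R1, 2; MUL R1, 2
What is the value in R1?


Register state trace:
  MOV R1, 9  → R1 = 9
  MUL R1, 3  → R1 = 9 * 3 = 27
  SUB R1, 2  → R1 = 27 - 2 = 25
  MUL R1, 2  → R1 = 25 * 2 = 50
Final: R1 = 50

50


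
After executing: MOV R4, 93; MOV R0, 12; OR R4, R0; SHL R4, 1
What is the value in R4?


Register state trace:
  MOV R4, 93  → R4 = 93 (0b01011101)
  MOV R0, 12  → R0 = 12 (0b00001100)
  OR R4, R0  → R4 = 93 OR 12 = 93 (0b01011101)
  SHL R4, 1  → R4 = 93 << 1 = 186
Final: R4 = 186

186


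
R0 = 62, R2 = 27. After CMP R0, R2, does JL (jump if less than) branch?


Trace:
  R0 = 62, R2 = 27
  CMP R0, R2  → compares 62 vs 27
  JL checks: is 62 less than 27?
  62 > 27, so condition is false
Branch taken: No

No


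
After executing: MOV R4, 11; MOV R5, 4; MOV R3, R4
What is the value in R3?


Register state trace:
  MOV R4, 11  → R4 = 11
  MOV R5, 4  → R5 = 4
  MOV R3, R4  → R3 = 11
Final: R3 = 11

11


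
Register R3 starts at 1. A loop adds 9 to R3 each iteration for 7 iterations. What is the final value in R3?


Starting value: R3 = 1
  Iter 1: R3 = 1 + 9 = 10
  Iter 2: R3 = 10 + 9 = 19
  Iter 3: R3 = 19 + 9 = 28
  Iter 4: R3 = 28 + 9 = 37
  Iter 5: R3 = 37 + 9 = 46
  Iter 6: R3 = 46 + 9 = 55
  Iter 7: R3 = 55 + 9 = 64
Final: R3 = 64

64


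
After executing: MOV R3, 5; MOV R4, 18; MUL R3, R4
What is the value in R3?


Register state trace:
  MOV R3, 5  → R3 = 5
  MOV R4, 18  → R4 = 18
  MUL R3, R4  → R3 = 5 * 18 = 90
Final: R3 = 90

90


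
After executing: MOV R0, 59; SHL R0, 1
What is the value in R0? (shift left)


Register state trace:
  MOV R0, 59  → R0 = 59
  SHL R0, 1  → R0 = 59 << 1 = 59 * 2^1 = 118
Final: R0 = 118

118


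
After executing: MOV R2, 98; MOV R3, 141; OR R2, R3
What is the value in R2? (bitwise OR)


Register state trace:
  MOV R2, 98  → R2 = 98 (0b01100010)
  MOV R3, 141  → R3 = 141 (0b10001101)
  OR R2, R3   → R2 = 98 OR 141 = 239 (0b11101111)
Final: R2 = 239

239


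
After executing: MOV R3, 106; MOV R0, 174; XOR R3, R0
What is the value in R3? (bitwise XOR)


Register state trace:
  MOV R3, 106  → R3 = 106 (0b01101010)
  MOV R0, 174  → R0 = 174 (0b10101110)
  XOR R3, R0  → R3 = 106 XOR 174 = 196 (0b11000100)
Final: R3 = 196

196


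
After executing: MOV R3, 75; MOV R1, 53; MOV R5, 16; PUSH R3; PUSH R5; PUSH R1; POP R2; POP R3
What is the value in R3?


Stack trace (top is rightmost):
  MOV R3, 75  → R3 = 75
  MOV R1, 53  → R1 = 53
  MOV R5, 16  → R5 = 16
  PUSH R3  → stack: [75]
  PUSH R5  → stack: [75, 16]
  PUSH R1  → stack: [75, 16, 53]
  POP R2  → R2 = 53, stack: [75, 16]
  POP R3  → R3 = 16, stack: [75]
Final: R3 = 16

16


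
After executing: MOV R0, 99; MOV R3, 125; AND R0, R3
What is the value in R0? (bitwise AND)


Register state trace:
  MOV R0, 99  → R0 = 99 (0b01100011)
  MOV R3, 125  → R3 = 125 (0b01111101)
  AND R0, R3  → R0 = 99 AND 125 = 97 (0b01100001)
Final: R0 = 97

97


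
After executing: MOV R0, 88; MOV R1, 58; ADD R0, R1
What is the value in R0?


Register state trace:
  MOV R0, 88  → R0 = 88
  MOV R1, 58  → R1 = 58
  ADD R0, R1  → R0 = 88 + 58 = 146
Final: R0 = 146

146


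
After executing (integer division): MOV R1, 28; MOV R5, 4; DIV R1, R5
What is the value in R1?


Register state trace:
  MOV R1, 28  → R1 = 28
  MOV R5, 4  → R5 = 4
  DIV R1, R5  → R1 = 28 // 4 = 7
Final: R1 = 7

7


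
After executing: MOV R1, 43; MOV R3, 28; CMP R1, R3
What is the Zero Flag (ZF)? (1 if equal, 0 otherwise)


Register state trace:
  MOV R1, 43  → R1 = 43
  MOV R3, 28  → R3 = 28
  CMP R1, R3  → computes 43 - 28 = 15
  Result is nonzero, so values are not equal
ZF = 0

0


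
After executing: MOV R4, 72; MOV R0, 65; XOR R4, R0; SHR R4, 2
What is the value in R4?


Register state trace:
  MOV R4, 72  → R4 = 72 (0b01001000)
  MOV R0, 65  → R0 = 65 (0b01000001)
  XOR R4, R0  → R4 = 72 XOR 65 = 9 (0b00001001)
  SHR R4, 2  → R4 = 9 >> 2 = 2
Final: R4 = 2

2


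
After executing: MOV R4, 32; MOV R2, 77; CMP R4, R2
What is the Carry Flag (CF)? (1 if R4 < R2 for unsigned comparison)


Register state trace:
  MOV R4, 32  → R4 = 32
  MOV R2, 77  → R2 = 77
  CMP R4, R2  → unsigned 32 - 77: borrow occurs
  32 < 77, so CF = 1
CF = 1

1


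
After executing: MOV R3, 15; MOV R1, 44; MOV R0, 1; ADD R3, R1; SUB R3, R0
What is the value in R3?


Register state trace:
  MOV R3, 15  → R3 = 15
  MOV R1, 44  → R1 = 44
  MOV R0, 1  → R0 = 1
  ADD R3, R1  → R3 = 15 + 44 = 59
  SUB R3, R0  → R3 = 59 - 1 = 58
Final: R3 = 58

58


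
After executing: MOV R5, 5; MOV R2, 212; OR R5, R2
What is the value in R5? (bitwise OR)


Register state trace:
  MOV R5, 5  → R5 = 5 (0b00000101)
  MOV R2, 212  → R2 = 212 (0b11010100)
  OR R5, R2   → R5 = 5 OR 212 = 213 (0b11010101)
Final: R5 = 213

213


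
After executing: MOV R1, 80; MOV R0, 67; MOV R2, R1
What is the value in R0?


Register state trace:
  MOV R1, 80  → R1 = 80
  MOV R0, 67  → R0 = 67
  MOV R2, R1  → R2 = 80
Final: R0 = 67

67


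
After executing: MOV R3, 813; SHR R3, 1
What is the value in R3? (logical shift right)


Register state trace:
  MOV R3, 813  → R3 = 813
  SHR R3, 1  → R3 = 813 >> 1 = 813 // 2^1 = 406
Final: R3 = 406

406


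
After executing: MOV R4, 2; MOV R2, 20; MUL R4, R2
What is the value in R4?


Register state trace:
  MOV R4, 2  → R4 = 2
  MOV R2, 20  → R2 = 20
  MUL R4, R2  → R4 = 2 * 20 = 40
Final: R4 = 40

40


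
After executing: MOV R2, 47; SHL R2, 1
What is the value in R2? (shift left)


Register state trace:
  MOV R2, 47  → R2 = 47
  SHL R2, 1  → R2 = 47 << 1 = 47 * 2^1 = 94
Final: R2 = 94

94


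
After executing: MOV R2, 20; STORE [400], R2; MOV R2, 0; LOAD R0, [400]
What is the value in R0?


Register and memory trace:
  MOV R2, 20  → R2 = 20
  STORE [400], R2  → mem[400] = 20
  MOV R2, 0  → R2 = 0
  LOAD R0, [400]  → R0 = mem[400] = 20
Final: R0 = 20

20


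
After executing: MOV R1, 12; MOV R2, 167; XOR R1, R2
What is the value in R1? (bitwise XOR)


Register state trace:
  MOV R1, 12  → R1 = 12 (0b00001100)
  MOV R2, 167  → R2 = 167 (0b10100111)
  XOR R1, R2  → R1 = 12 XOR 167 = 171 (0b10101011)
Final: R1 = 171

171


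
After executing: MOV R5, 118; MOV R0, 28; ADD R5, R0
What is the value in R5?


Register state trace:
  MOV R5, 118  → R5 = 118
  MOV R0, 28  → R0 = 28
  ADD R5, R0  → R5 = 118 + 28 = 146
Final: R5 = 146

146


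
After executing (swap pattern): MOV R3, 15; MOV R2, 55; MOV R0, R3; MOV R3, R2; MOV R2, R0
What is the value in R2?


Register state trace (swap pattern):
  MOV R3, 15  → R3 = 15
  MOV R2, 55  → R2 = 55
  MOV R0, R3  → R0 = 15  (save R3)
  MOV R3, R2  → R3 = 55  (R3 gets R2's value)
  MOV R2, R0  → R2 = 15  (R2 gets saved value)
Final: R2 = 15

15


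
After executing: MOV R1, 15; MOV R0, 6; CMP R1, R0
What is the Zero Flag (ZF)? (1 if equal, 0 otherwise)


Register state trace:
  MOV R1, 15  → R1 = 15
  MOV R0, 6  → R0 = 6
  CMP R1, R0  → computes 15 - 6 = 9
  Result is nonzero, so values are not equal
ZF = 0

0


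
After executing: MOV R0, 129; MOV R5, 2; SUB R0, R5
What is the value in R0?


Register state trace:
  MOV R0, 129  → R0 = 129
  MOV R5, 2  → R5 = 2
  SUB R0, R5  → R0 = 129 - 2 = 127
Final: R0 = 127

127


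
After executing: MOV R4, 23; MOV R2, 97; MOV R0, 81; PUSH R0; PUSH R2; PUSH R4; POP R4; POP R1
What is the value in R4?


Stack trace (top is rightmost):
  MOV R4, 23  → R4 = 23
  MOV R2, 97  → R2 = 97
  MOV R0, 81  → R0 = 81
  PUSH R0  → stack: [81]
  PUSH R2  → stack: [81, 97]
  PUSH R4  → stack: [81, 97, 23]
  POP R4  → R4 = 23, stack: [81, 97]
  POP R1  → R1 = 97, stack: [81]
Final: R4 = 23

23


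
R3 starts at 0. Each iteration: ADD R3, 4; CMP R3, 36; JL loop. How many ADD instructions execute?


Loop trace (R3 starts at 0, target 36, step 4):
  ADD #1: R3 = 0 + 4 = 4  → 4 < 36, loop
  ADD #2: R3 = 4 + 4 = 8  → 8 < 36, loop
  ADD #3: R3 = 8 + 4 = 12  → 12 < 36, loop
  ADD #4: R3 = 12 + 4 = 16  → 16 < 36, loop
  ADD #5: R3 = 16 + 4 = 20  → 20 < 36, loop
  ADD #6: R3 = 20 + 4 = 24  → 24 < 36, loop
  ADD #7: R3 = 24 + 4 = 28  → 28 < 36, loop
  ADD #8: R3 = 28 + 4 = 32  → 32 < 36, loop
  ADD #9: R3 = 32 + 4 = 36  → 36 >= 36, exit
Total ADD instructions: 9

9


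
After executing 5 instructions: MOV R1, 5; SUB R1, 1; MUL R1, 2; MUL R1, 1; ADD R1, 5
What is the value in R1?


Register state trace:
  MOV R1, 5  → R1 = 5
  SUB R1, 1  → R1 = 5 - 1 = 4
  MUL R1, 2  → R1 = 4 * 2 = 8
  MUL R1, 1  → R1 = 8 * 1 = 8
  ADD R1, 5  → R1 = 8 + 5 = 13
Final: R1 = 13

13


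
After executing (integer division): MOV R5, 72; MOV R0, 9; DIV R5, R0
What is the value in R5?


Register state trace:
  MOV R5, 72  → R5 = 72
  MOV R0, 9  → R0 = 9
  DIV R5, R0  → R5 = 72 // 9 = 8
Final: R5 = 8

8


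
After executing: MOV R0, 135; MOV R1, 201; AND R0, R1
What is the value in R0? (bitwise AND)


Register state trace:
  MOV R0, 135  → R0 = 135 (0b10000111)
  MOV R1, 201  → R1 = 201 (0b11001001)
  AND R0, R1  → R0 = 135 AND 201 = 129 (0b10000001)
Final: R0 = 129

129


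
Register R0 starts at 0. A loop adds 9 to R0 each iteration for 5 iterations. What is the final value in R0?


Starting value: R0 = 0
  Iter 1: R0 = 0 + 9 = 9
  Iter 2: R0 = 9 + 9 = 18
  Iter 3: R0 = 18 + 9 = 27
  Iter 4: R0 = 27 + 9 = 36
  Iter 5: R0 = 36 + 9 = 45
Final: R0 = 45

45


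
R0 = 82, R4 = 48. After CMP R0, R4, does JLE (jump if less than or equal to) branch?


Trace:
  R0 = 82, R4 = 48
  CMP R0, R4  → compares 82 vs 48
  JLE checks: is 82 less than or equal to 48?
  82 > 48, so condition is false
Branch taken: No

No


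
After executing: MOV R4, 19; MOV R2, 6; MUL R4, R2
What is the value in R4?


Register state trace:
  MOV R4, 19  → R4 = 19
  MOV R2, 6  → R2 = 6
  MUL R4, R2  → R4 = 19 * 6 = 114
Final: R4 = 114

114


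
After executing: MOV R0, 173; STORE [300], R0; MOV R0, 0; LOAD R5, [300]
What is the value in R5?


Register and memory trace:
  MOV R0, 173  → R0 = 173
  STORE [300], R0  → mem[300] = 173
  MOV R0, 0  → R0 = 0
  LOAD R5, [300]  → R5 = mem[300] = 173
Final: R5 = 173

173


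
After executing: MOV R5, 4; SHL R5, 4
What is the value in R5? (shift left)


Register state trace:
  MOV R5, 4  → R5 = 4
  SHL R5, 4  → R5 = 4 << 4 = 4 * 2^4 = 64
Final: R5 = 64

64


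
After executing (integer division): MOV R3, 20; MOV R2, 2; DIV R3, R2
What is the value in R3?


Register state trace:
  MOV R3, 20  → R3 = 20
  MOV R2, 2  → R2 = 2
  DIV R3, R2  → R3 = 20 // 2 = 10
Final: R3 = 10

10


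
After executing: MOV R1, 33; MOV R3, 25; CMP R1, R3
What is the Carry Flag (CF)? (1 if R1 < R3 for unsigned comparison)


Register state trace:
  MOV R1, 33  → R1 = 33
  MOV R3, 25  → R3 = 25
  CMP R1, R3  → unsigned 33 - 25: no borrow
  33 >= 25, so CF = 0
CF = 0

0


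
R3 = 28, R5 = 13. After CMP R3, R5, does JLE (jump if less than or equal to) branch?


Trace:
  R3 = 28, R5 = 13
  CMP R3, R5  → compares 28 vs 13
  JLE checks: is 28 less than or equal to 13?
  28 > 13, so condition is false
Branch taken: No

No


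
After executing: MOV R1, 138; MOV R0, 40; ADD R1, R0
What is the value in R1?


Register state trace:
  MOV R1, 138  → R1 = 138
  MOV R0, 40  → R0 = 40
  ADD R1, R0  → R1 = 138 + 40 = 178
Final: R1 = 178

178


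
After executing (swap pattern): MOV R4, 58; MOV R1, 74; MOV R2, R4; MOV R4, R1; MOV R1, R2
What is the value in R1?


Register state trace (swap pattern):
  MOV R4, 58  → R4 = 58
  MOV R1, 74  → R1 = 74
  MOV R2, R4  → R2 = 58  (save R4)
  MOV R4, R1  → R4 = 74  (R4 gets R1's value)
  MOV R1, R2  → R1 = 58  (R1 gets saved value)
Final: R1 = 58

58


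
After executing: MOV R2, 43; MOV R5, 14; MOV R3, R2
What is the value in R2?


Register state trace:
  MOV R2, 43  → R2 = 43
  MOV R5, 14  → R5 = 14
  MOV R3, R2  → R3 = 43
Final: R2 = 43

43


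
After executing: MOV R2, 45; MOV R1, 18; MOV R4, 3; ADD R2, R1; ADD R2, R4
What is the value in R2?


Register state trace:
  MOV R2, 45  → R2 = 45
  MOV R1, 18  → R1 = 18
  MOV R4, 3  → R4 = 3
  ADD R2, R1  → R2 = 45 + 18 = 63
  ADD R2, R4  → R2 = 63 + 3 = 66
Final: R2 = 66

66


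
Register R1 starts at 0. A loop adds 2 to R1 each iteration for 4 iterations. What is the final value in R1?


Starting value: R1 = 0
  Iter 1: R1 = 0 + 2 = 2
  Iter 2: R1 = 2 + 2 = 4
  Iter 3: R1 = 4 + 2 = 6
  Iter 4: R1 = 6 + 2 = 8
Final: R1 = 8

8


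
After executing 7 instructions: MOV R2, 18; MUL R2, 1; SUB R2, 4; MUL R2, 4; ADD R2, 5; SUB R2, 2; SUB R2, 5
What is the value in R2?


Register state trace:
  MOV R2, 18  → R2 = 18
  MUL R2, 1  → R2 = 18 * 1 = 18
  SUB R2, 4  → R2 = 18 - 4 = 14
  MUL R2, 4  → R2 = 14 * 4 = 56
  ADD R2, 5  → R2 = 56 + 5 = 61
  SUB R2, 2  → R2 = 61 - 2 = 59
  SUB R2, 5  → R2 = 59 - 5 = 54
Final: R2 = 54

54


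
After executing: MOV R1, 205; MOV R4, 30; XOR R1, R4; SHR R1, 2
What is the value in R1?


Register state trace:
  MOV R1, 205  → R1 = 205 (0b11001101)
  MOV R4, 30  → R4 = 30 (0b00011110)
  XOR R1, R4  → R1 = 205 XOR 30 = 211 (0b11010011)
  SHR R1, 2  → R1 = 211 >> 2 = 52
Final: R1 = 52

52


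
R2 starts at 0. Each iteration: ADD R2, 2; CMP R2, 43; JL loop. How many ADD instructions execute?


Loop trace (R2 starts at 0, target 43, step 2):
  ADD #1: R2 = 0 + 2 = 2  → 2 < 43, loop
  ADD #2: R2 = 2 + 2 = 4  → 4 < 43, loop
  ADD #3: R2 = 4 + 2 = 6  → 6 < 43, loop
  ADD #4: R2 = 6 + 2 = 8  → 8 < 43, loop
  ADD #5: R2 = 8 + 2 = 10  → 10 < 43, loop
  ADD #6: R2 = 10 + 2 = 12  → 12 < 43, loop
  ADD #7: R2 = 12 + 2 = 14  → 14 < 43, loop
  ADD #8: R2 = 14 + 2 = 16  → 16 < 43, loop
  ADD #9: R2 = 16 + 2 = 18  → 18 < 43, loop
  ADD #10: R2 = 18 + 2 = 20  → 20 < 43, loop
  ADD #11: R2 = 20 + 2 = 22  → 22 < 43, loop
  ADD #12: R2 = 22 + 2 = 24  → 24 < 43, loop
  ADD #13: R2 = 24 + 2 = 26  → 26 < 43, loop
  ADD #14: R2 = 26 + 2 = 28  → 28 < 43, loop
  ADD #15: R2 = 28 + 2 = 30  → 30 < 43, loop
  ADD #16: R2 = 30 + 2 = 32  → 32 < 43, loop
  ADD #17: R2 = 32 + 2 = 34  → 34 < 43, loop
  ADD #18: R2 = 34 + 2 = 36  → 36 < 43, loop
  ADD #19: R2 = 36 + 2 = 38  → 38 < 43, loop
  ADD #20: R2 = 38 + 2 = 40  → 40 < 43, loop
  ADD #21: R2 = 40 + 2 = 42  → 42 < 43, loop
  ADD #22: R2 = 42 + 2 = 44  → 44 >= 43, exit
Total ADD instructions: 22

22


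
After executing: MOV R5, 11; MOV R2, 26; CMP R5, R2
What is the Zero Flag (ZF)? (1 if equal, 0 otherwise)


Register state trace:
  MOV R5, 11  → R5 = 11
  MOV R2, 26  → R2 = 26
  CMP R5, R2  → computes 11 - 26 = -15
  Result is nonzero, so values are not equal
ZF = 0

0


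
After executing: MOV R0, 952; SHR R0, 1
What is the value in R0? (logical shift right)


Register state trace:
  MOV R0, 952  → R0 = 952
  SHR R0, 1  → R0 = 952 >> 1 = 952 // 2^1 = 476
Final: R0 = 476

476


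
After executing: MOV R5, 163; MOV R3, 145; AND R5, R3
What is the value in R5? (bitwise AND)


Register state trace:
  MOV R5, 163  → R5 = 163 (0b10100011)
  MOV R3, 145  → R3 = 145 (0b10010001)
  AND R5, R3  → R5 = 163 AND 145 = 129 (0b10000001)
Final: R5 = 129

129


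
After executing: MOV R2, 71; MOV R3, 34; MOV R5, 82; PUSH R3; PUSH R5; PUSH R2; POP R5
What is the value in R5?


Stack trace (top is rightmost):
  MOV R2, 71  → R2 = 71
  MOV R3, 34  → R3 = 34
  MOV R5, 82  → R5 = 82
  PUSH R3  → stack: [34]
  PUSH R5  → stack: [34, 82]
  PUSH R2  → stack: [34, 82, 71]
  POP R5  → R5 = 71, stack: [34, 82]
Final: R5 = 71

71


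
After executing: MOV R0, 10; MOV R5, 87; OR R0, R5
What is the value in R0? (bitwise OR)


Register state trace:
  MOV R0, 10  → R0 = 10 (0b00001010)
  MOV R5, 87  → R5 = 87 (0b01010111)
  OR R0, R5   → R0 = 10 OR 87 = 95 (0b01011111)
Final: R0 = 95

95


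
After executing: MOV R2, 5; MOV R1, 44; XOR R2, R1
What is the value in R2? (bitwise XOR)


Register state trace:
  MOV R2, 5  → R2 = 5 (0b00000101)
  MOV R1, 44  → R1 = 44 (0b00101100)
  XOR R2, R1  → R2 = 5 XOR 44 = 41 (0b00101001)
Final: R2 = 41

41


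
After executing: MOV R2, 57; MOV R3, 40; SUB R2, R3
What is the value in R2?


Register state trace:
  MOV R2, 57  → R2 = 57
  MOV R3, 40  → R3 = 40
  SUB R2, R3  → R2 = 57 - 40 = 17
Final: R2 = 17

17


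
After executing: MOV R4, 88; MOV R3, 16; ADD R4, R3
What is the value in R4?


Register state trace:
  MOV R4, 88  → R4 = 88
  MOV R3, 16  → R3 = 16
  ADD R4, R3  → R4 = 88 + 16 = 104
Final: R4 = 104

104


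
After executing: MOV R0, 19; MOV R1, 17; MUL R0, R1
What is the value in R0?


Register state trace:
  MOV R0, 19  → R0 = 19
  MOV R1, 17  → R1 = 17
  MUL R0, R1  → R0 = 19 * 17 = 323
Final: R0 = 323

323


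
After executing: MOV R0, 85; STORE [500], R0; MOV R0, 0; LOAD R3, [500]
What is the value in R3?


Register and memory trace:
  MOV R0, 85  → R0 = 85
  STORE [500], R0  → mem[500] = 85
  MOV R0, 0  → R0 = 0
  LOAD R3, [500]  → R3 = mem[500] = 85
Final: R3 = 85

85


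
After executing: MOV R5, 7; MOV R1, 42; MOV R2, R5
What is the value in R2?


Register state trace:
  MOV R5, 7  → R5 = 7
  MOV R1, 42  → R1 = 42
  MOV R2, R5  → R2 = 7
Final: R2 = 7

7


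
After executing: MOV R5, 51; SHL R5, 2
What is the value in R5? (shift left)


Register state trace:
  MOV R5, 51  → R5 = 51
  SHL R5, 2  → R5 = 51 << 2 = 51 * 2^2 = 204
Final: R5 = 204

204


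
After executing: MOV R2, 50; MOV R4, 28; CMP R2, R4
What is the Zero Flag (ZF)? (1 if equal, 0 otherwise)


Register state trace:
  MOV R2, 50  → R2 = 50
  MOV R4, 28  → R4 = 28
  CMP R2, R4  → computes 50 - 28 = 22
  Result is nonzero, so values are not equal
ZF = 0

0


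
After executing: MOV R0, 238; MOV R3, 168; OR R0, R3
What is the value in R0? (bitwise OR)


Register state trace:
  MOV R0, 238  → R0 = 238 (0b11101110)
  MOV R3, 168  → R3 = 168 (0b10101000)
  OR R0, R3   → R0 = 238 OR 168 = 238 (0b11101110)
Final: R0 = 238

238


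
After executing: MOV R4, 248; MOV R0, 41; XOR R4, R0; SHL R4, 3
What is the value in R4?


Register state trace:
  MOV R4, 248  → R4 = 248 (0b11111000)
  MOV R0, 41  → R0 = 41 (0b00101001)
  XOR R4, R0  → R4 = 248 XOR 41 = 209 (0b11010001)
  SHL R4, 3  → R4 = 209 << 3 = 1672
Final: R4 = 1672

1672


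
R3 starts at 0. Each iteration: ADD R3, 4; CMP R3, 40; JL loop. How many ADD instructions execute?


Loop trace (R3 starts at 0, target 40, step 4):
  ADD #1: R3 = 0 + 4 = 4  → 4 < 40, loop
  ADD #2: R3 = 4 + 4 = 8  → 8 < 40, loop
  ADD #3: R3 = 8 + 4 = 12  → 12 < 40, loop
  ADD #4: R3 = 12 + 4 = 16  → 16 < 40, loop
  ADD #5: R3 = 16 + 4 = 20  → 20 < 40, loop
  ADD #6: R3 = 20 + 4 = 24  → 24 < 40, loop
  ADD #7: R3 = 24 + 4 = 28  → 28 < 40, loop
  ADD #8: R3 = 28 + 4 = 32  → 32 < 40, loop
  ADD #9: R3 = 32 + 4 = 36  → 36 < 40, loop
  ADD #10: R3 = 36 + 4 = 40  → 40 >= 40, exit
Total ADD instructions: 10

10


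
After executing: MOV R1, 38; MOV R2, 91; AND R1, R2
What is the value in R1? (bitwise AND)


Register state trace:
  MOV R1, 38  → R1 = 38 (0b00100110)
  MOV R2, 91  → R2 = 91 (0b01011011)
  AND R1, R2  → R1 = 38 AND 91 = 2 (0b00000010)
Final: R1 = 2

2


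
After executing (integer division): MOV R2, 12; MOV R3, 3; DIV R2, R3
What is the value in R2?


Register state trace:
  MOV R2, 12  → R2 = 12
  MOV R3, 3  → R3 = 3
  DIV R2, R3  → R2 = 12 // 3 = 4
Final: R2 = 4

4


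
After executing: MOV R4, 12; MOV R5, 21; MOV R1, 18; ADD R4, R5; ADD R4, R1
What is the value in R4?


Register state trace:
  MOV R4, 12  → R4 = 12
  MOV R5, 21  → R5 = 21
  MOV R1, 18  → R1 = 18
  ADD R4, R5  → R4 = 12 + 21 = 33
  ADD R4, R1  → R4 = 33 + 18 = 51
Final: R4 = 51

51


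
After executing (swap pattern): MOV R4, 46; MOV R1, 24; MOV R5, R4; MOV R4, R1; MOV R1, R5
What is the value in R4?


Register state trace (swap pattern):
  MOV R4, 46  → R4 = 46
  MOV R1, 24  → R1 = 24
  MOV R5, R4  → R5 = 46  (save R4)
  MOV R4, R1  → R4 = 24  (R4 gets R1's value)
  MOV R1, R5  → R1 = 46  (R1 gets saved value)
Final: R4 = 24

24


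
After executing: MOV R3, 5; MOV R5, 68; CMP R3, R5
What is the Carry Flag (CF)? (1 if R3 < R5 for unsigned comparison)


Register state trace:
  MOV R3, 5  → R3 = 5
  MOV R5, 68  → R5 = 68
  CMP R3, R5  → unsigned 5 - 68: borrow occurs
  5 < 68, so CF = 1
CF = 1

1


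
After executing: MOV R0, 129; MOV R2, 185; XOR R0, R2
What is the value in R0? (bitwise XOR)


Register state trace:
  MOV R0, 129  → R0 = 129 (0b10000001)
  MOV R2, 185  → R2 = 185 (0b10111001)
  XOR R0, R2  → R0 = 129 XOR 185 = 56 (0b00111000)
Final: R0 = 56

56


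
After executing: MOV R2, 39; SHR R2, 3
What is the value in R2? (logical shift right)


Register state trace:
  MOV R2, 39  → R2 = 39
  SHR R2, 3  → R2 = 39 >> 3 = 39 // 2^3 = 4
Final: R2 = 4

4


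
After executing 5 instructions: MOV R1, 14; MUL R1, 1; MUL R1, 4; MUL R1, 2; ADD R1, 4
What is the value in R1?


Register state trace:
  MOV R1, 14  → R1 = 14
  MUL R1, 1  → R1 = 14 * 1 = 14
  MUL R1, 4  → R1 = 14 * 4 = 56
  MUL R1, 2  → R1 = 56 * 2 = 112
  ADD R1, 4  → R1 = 112 + 4 = 116
Final: R1 = 116

116


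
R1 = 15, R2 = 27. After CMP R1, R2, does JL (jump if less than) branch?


Trace:
  R1 = 15, R2 = 27
  CMP R1, R2  → compares 15 vs 27
  JL checks: is 15 less than 27?
  15 < 27, so condition is true
Branch taken: Yes

Yes


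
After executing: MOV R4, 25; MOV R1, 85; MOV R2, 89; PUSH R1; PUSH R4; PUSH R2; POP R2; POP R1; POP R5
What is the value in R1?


Stack trace (top is rightmost):
  MOV R4, 25  → R4 = 25
  MOV R1, 85  → R1 = 85
  MOV R2, 89  → R2 = 89
  PUSH R1  → stack: [85]
  PUSH R4  → stack: [85, 25]
  PUSH R2  → stack: [85, 25, 89]
  POP R2  → R2 = 89, stack: [85, 25]
  POP R1  → R1 = 25, stack: [85]
  POP R5  → R5 = 85, stack: []
Final: R1 = 25

25


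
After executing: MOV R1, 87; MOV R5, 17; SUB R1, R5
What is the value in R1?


Register state trace:
  MOV R1, 87  → R1 = 87
  MOV R5, 17  → R5 = 17
  SUB R1, R5  → R1 = 87 - 17 = 70
Final: R1 = 70

70


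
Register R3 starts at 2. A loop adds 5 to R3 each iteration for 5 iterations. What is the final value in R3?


Starting value: R3 = 2
  Iter 1: R3 = 2 + 5 = 7
  Iter 2: R3 = 7 + 5 = 12
  Iter 3: R3 = 12 + 5 = 17
  Iter 4: R3 = 17 + 5 = 22
  Iter 5: R3 = 22 + 5 = 27
Final: R3 = 27

27


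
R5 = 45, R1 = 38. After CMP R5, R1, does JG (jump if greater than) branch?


Trace:
  R5 = 45, R1 = 38
  CMP R5, R1  → compares 45 vs 38
  JG checks: is 45 greater than 38?
  45 > 38, so condition is true
Branch taken: Yes

Yes


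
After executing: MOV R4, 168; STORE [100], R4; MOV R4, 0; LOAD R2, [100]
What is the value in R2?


Register and memory trace:
  MOV R4, 168  → R4 = 168
  STORE [100], R4  → mem[100] = 168
  MOV R4, 0  → R4 = 0
  LOAD R2, [100]  → R2 = mem[100] = 168
Final: R2 = 168

168


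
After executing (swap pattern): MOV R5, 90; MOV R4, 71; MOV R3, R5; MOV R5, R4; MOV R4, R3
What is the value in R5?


Register state trace (swap pattern):
  MOV R5, 90  → R5 = 90
  MOV R4, 71  → R4 = 71
  MOV R3, R5  → R3 = 90  (save R5)
  MOV R5, R4  → R5 = 71  (R5 gets R4's value)
  MOV R4, R3  → R4 = 90  (R4 gets saved value)
Final: R5 = 71

71


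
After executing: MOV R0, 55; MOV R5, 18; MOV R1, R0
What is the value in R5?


Register state trace:
  MOV R0, 55  → R0 = 55
  MOV R5, 18  → R5 = 18
  MOV R1, R0  → R1 = 55
Final: R5 = 18

18


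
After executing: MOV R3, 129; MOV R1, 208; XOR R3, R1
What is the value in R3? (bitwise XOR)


Register state trace:
  MOV R3, 129  → R3 = 129 (0b10000001)
  MOV R1, 208  → R1 = 208 (0b11010000)
  XOR R3, R1  → R3 = 129 XOR 208 = 81 (0b01010001)
Final: R3 = 81

81


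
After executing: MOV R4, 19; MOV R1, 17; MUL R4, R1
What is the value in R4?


Register state trace:
  MOV R4, 19  → R4 = 19
  MOV R1, 17  → R1 = 17
  MUL R4, R1  → R4 = 19 * 17 = 323
Final: R4 = 323

323


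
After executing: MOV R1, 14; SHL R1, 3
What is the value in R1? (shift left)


Register state trace:
  MOV R1, 14  → R1 = 14
  SHL R1, 3  → R1 = 14 << 3 = 14 * 2^3 = 112
Final: R1 = 112

112


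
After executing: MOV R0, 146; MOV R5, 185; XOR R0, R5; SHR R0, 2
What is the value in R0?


Register state trace:
  MOV R0, 146  → R0 = 146 (0b10010010)
  MOV R5, 185  → R5 = 185 (0b10111001)
  XOR R0, R5  → R0 = 146 XOR 185 = 43 (0b00101011)
  SHR R0, 2  → R0 = 43 >> 2 = 10
Final: R0 = 10

10


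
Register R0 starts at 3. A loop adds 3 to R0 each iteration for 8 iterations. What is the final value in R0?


Starting value: R0 = 3
  Iter 1: R0 = 3 + 3 = 6
  Iter 2: R0 = 6 + 3 = 9
  Iter 3: R0 = 9 + 3 = 12
  Iter 4: R0 = 12 + 3 = 15
  Iter 5: R0 = 15 + 3 = 18
  Iter 6: R0 = 18 + 3 = 21
  Iter 7: R0 = 21 + 3 = 24
  Iter 8: R0 = 24 + 3 = 27
Final: R0 = 27

27


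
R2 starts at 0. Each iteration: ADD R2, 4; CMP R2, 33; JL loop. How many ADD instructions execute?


Loop trace (R2 starts at 0, target 33, step 4):
  ADD #1: R2 = 0 + 4 = 4  → 4 < 33, loop
  ADD #2: R2 = 4 + 4 = 8  → 8 < 33, loop
  ADD #3: R2 = 8 + 4 = 12  → 12 < 33, loop
  ADD #4: R2 = 12 + 4 = 16  → 16 < 33, loop
  ADD #5: R2 = 16 + 4 = 20  → 20 < 33, loop
  ADD #6: R2 = 20 + 4 = 24  → 24 < 33, loop
  ADD #7: R2 = 24 + 4 = 28  → 28 < 33, loop
  ADD #8: R2 = 28 + 4 = 32  → 32 < 33, loop
  ADD #9: R2 = 32 + 4 = 36  → 36 >= 33, exit
Total ADD instructions: 9

9
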